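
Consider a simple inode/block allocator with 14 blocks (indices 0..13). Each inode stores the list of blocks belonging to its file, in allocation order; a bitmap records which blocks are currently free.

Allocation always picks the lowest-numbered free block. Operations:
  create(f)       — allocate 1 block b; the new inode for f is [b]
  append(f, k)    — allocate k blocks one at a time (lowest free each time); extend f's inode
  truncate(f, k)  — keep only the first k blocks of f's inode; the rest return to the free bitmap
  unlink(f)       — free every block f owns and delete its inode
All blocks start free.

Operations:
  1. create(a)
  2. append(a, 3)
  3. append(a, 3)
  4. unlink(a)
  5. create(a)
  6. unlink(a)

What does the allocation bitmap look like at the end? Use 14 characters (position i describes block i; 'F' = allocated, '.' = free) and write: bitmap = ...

[1] create(a) — a=0 (map F.............)
[2] append(a, 3) — a=0,1,2,3 (map FFFF..........)
[3] append(a, 3) — a=0,1,2,3,4,5,6 (map FFFFFFF.......)
[4] unlink(a) —  (map ..............)
[5] create(a) — a=0 (map F.............)
[6] unlink(a) —  (map ..............)

bitmap = ..............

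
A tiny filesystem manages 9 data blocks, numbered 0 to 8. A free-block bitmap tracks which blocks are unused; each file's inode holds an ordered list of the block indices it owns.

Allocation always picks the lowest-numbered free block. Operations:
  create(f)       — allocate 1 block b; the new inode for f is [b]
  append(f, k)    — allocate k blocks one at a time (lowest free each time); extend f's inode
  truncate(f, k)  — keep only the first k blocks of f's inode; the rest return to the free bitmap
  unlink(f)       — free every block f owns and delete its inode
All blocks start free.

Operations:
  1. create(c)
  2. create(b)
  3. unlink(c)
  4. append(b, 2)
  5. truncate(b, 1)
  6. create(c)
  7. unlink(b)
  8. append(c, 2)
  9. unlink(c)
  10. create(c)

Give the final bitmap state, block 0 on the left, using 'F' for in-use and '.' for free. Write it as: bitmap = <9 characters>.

  1. create(c)  ⇒  F........  {c→[0]}
  2. create(b)  ⇒  FF.......  {b→[1]; c→[0]}
  3. unlink(c)  ⇒  .F.......  {b→[1]}
  4. append(b, 2)  ⇒  FFF......  {b→[1, 0, 2]}
  5. truncate(b, 1)  ⇒  .F.......  {b→[1]}
  6. create(c)  ⇒  FF.......  {b→[1]; c→[0]}
  7. unlink(b)  ⇒  F........  {c→[0]}
  8. append(c, 2)  ⇒  FFF......  {c→[0, 1, 2]}
  9. unlink(c)  ⇒  .........  {}
  10. create(c)  ⇒  F........  {c→[0]}

bitmap = F........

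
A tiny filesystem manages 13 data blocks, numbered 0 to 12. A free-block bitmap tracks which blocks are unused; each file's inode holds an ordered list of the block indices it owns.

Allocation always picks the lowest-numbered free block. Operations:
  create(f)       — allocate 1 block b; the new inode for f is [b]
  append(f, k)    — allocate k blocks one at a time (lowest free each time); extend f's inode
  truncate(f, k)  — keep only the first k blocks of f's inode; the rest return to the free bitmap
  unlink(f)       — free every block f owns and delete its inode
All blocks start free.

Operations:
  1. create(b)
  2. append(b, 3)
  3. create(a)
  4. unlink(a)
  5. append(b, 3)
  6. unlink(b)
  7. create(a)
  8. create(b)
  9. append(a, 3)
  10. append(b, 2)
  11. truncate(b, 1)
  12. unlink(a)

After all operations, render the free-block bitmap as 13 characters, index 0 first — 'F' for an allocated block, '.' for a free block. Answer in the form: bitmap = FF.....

  1. create(b)  ⇒  F............  {b→[0]}
  2. append(b, 3)  ⇒  FFFF.........  {b→[0, 1, 2, 3]}
  3. create(a)  ⇒  FFFFF........  {a→[4]; b→[0, 1, 2, 3]}
  4. unlink(a)  ⇒  FFFF.........  {b→[0, 1, 2, 3]}
  5. append(b, 3)  ⇒  FFFFFFF......  {b→[0, 1, 2, 3, 4, 5, 6]}
  6. unlink(b)  ⇒  .............  {}
  7. create(a)  ⇒  F............  {a→[0]}
  8. create(b)  ⇒  FF...........  {a→[0]; b→[1]}
  9. append(a, 3)  ⇒  FFFFF........  {a→[0, 2, 3, 4]; b→[1]}
  10. append(b, 2)  ⇒  FFFFFFF......  {a→[0, 2, 3, 4]; b→[1, 5, 6]}
  11. truncate(b, 1)  ⇒  FFFFF........  {a→[0, 2, 3, 4]; b→[1]}
  12. unlink(a)  ⇒  .F...........  {b→[1]}

bitmap = .F...........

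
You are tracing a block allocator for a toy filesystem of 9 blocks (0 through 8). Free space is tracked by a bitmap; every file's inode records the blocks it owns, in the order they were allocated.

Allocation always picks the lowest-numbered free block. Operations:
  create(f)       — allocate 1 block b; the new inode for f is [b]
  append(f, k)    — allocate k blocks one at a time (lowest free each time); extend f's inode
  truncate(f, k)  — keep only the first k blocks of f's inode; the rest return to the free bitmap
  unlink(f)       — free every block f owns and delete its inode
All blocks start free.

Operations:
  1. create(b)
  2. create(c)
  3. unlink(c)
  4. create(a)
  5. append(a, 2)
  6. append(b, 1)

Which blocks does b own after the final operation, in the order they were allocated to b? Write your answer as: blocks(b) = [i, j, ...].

blocks(b) = [0, 4]

create(b): bitmap=F........ | b=[0]
create(c): bitmap=FF....... | b=[0] c=[1]
unlink(c): bitmap=F........ | b=[0]
create(a): bitmap=FF....... | a=[1] b=[0]
append(a, 2): bitmap=FFFF..... | a=[1, 2, 3] b=[0]
append(b, 1): bitmap=FFFFF.... | a=[1, 2, 3] b=[0, 4]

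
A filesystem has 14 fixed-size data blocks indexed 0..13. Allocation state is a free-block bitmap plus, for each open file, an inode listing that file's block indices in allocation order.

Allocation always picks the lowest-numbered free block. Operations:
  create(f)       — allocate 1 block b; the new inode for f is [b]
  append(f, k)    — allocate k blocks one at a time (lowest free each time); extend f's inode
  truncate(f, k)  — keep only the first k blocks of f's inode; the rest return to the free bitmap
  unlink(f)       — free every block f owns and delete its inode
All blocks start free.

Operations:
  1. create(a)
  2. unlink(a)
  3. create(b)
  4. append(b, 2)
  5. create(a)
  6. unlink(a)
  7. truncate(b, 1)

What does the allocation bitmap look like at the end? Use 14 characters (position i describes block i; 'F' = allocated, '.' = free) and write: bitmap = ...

create(a): bitmap=F............. | a=[0]
unlink(a): bitmap=.............. | 
create(b): bitmap=F............. | b=[0]
append(b, 2): bitmap=FFF........... | b=[0, 1, 2]
create(a): bitmap=FFFF.......... | a=[3] b=[0, 1, 2]
unlink(a): bitmap=FFF........... | b=[0, 1, 2]
truncate(b, 1): bitmap=F............. | b=[0]

bitmap = F.............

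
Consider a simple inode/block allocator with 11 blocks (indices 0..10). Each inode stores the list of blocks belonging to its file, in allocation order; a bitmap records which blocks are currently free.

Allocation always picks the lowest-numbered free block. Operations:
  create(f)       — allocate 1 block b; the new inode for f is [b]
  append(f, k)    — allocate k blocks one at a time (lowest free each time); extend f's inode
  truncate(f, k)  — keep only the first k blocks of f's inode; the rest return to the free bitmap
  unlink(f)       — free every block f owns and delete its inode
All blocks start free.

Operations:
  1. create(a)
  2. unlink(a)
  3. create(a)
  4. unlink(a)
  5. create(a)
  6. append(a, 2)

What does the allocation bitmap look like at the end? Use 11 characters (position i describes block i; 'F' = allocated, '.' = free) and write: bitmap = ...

  1. create(a)  ⇒  F..........  {a→[0]}
  2. unlink(a)  ⇒  ...........  {}
  3. create(a)  ⇒  F..........  {a→[0]}
  4. unlink(a)  ⇒  ...........  {}
  5. create(a)  ⇒  F..........  {a→[0]}
  6. append(a, 2)  ⇒  FFF........  {a→[0, 1, 2]}

bitmap = FFF........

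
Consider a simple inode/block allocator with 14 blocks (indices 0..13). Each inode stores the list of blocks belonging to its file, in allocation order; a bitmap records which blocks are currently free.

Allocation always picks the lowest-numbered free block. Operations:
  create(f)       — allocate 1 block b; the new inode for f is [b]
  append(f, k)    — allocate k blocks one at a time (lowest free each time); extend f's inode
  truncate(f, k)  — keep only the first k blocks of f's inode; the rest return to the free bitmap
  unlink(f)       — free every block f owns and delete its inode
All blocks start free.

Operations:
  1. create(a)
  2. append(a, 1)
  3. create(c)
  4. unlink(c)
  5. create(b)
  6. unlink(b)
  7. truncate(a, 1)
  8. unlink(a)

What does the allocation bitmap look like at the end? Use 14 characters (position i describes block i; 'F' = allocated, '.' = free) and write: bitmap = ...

bitmap = ..............

  1. create(a)  ⇒  F.............  {a→[0]}
  2. append(a, 1)  ⇒  FF............  {a→[0, 1]}
  3. create(c)  ⇒  FFF...........  {a→[0, 1]; c→[2]}
  4. unlink(c)  ⇒  FF............  {a→[0, 1]}
  5. create(b)  ⇒  FFF...........  {a→[0, 1]; b→[2]}
  6. unlink(b)  ⇒  FF............  {a→[0, 1]}
  7. truncate(a, 1)  ⇒  F.............  {a→[0]}
  8. unlink(a)  ⇒  ..............  {}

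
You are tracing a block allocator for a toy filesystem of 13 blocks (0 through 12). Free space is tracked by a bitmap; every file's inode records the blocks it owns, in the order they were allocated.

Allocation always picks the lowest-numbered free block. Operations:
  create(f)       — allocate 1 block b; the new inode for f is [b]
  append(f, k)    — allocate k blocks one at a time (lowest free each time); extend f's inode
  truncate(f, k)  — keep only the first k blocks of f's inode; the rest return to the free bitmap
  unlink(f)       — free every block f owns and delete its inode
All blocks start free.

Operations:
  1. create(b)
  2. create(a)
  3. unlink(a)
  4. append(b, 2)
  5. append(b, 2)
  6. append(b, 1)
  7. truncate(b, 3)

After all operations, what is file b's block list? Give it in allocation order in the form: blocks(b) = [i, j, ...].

blocks(b) = [0, 1, 2]

create(b): bitmap=F............ | b=[0]
create(a): bitmap=FF........... | a=[1] b=[0]
unlink(a): bitmap=F............ | b=[0]
append(b, 2): bitmap=FFF.......... | b=[0, 1, 2]
append(b, 2): bitmap=FFFFF........ | b=[0, 1, 2, 3, 4]
append(b, 1): bitmap=FFFFFF....... | b=[0, 1, 2, 3, 4, 5]
truncate(b, 3): bitmap=FFF.......... | b=[0, 1, 2]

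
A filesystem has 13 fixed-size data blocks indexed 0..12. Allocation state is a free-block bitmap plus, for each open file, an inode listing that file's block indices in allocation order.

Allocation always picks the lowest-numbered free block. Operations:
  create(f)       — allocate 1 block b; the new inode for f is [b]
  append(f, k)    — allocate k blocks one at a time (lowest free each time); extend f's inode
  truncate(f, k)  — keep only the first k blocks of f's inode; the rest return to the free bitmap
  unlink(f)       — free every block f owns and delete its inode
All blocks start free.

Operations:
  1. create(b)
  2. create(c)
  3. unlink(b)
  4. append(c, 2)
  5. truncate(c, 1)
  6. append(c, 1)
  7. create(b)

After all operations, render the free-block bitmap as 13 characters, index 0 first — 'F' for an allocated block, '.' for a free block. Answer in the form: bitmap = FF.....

create(b): bitmap=F............ | b=[0]
create(c): bitmap=FF........... | b=[0] c=[1]
unlink(b): bitmap=.F........... | c=[1]
append(c, 2): bitmap=FFF.......... | c=[1, 0, 2]
truncate(c, 1): bitmap=.F........... | c=[1]
append(c, 1): bitmap=FF........... | c=[1, 0]
create(b): bitmap=FFF.......... | b=[2] c=[1, 0]

bitmap = FFF..........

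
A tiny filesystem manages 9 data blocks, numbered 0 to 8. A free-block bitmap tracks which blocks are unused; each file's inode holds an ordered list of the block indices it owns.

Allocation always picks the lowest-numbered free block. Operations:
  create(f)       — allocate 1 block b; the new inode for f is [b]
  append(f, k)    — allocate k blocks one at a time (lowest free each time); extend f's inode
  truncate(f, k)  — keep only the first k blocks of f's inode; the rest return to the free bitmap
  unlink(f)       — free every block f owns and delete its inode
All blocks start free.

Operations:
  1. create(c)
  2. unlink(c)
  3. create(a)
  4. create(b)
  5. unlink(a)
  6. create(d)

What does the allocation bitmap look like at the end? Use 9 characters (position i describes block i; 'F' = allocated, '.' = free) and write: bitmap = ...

  1. create(c)  ⇒  F........  {c→[0]}
  2. unlink(c)  ⇒  .........  {}
  3. create(a)  ⇒  F........  {a→[0]}
  4. create(b)  ⇒  FF.......  {a→[0]; b→[1]}
  5. unlink(a)  ⇒  .F.......  {b→[1]}
  6. create(d)  ⇒  FF.......  {b→[1]; d→[0]}

bitmap = FF.......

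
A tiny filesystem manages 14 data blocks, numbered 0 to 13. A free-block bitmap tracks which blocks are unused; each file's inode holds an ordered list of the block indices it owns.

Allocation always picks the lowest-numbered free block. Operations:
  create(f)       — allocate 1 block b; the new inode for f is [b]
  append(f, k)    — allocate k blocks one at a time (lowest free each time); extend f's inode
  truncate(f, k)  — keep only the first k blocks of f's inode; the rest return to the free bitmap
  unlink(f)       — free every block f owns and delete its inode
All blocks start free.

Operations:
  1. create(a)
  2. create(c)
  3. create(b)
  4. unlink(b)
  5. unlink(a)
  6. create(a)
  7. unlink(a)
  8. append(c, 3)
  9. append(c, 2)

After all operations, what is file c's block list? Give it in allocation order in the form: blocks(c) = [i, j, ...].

  1. create(a)  ⇒  F.............  {a→[0]}
  2. create(c)  ⇒  FF............  {a→[0]; c→[1]}
  3. create(b)  ⇒  FFF...........  {a→[0]; b→[2]; c→[1]}
  4. unlink(b)  ⇒  FF............  {a→[0]; c→[1]}
  5. unlink(a)  ⇒  .F............  {c→[1]}
  6. create(a)  ⇒  FF............  {a→[0]; c→[1]}
  7. unlink(a)  ⇒  .F............  {c→[1]}
  8. append(c, 3)  ⇒  FFFF..........  {c→[1, 0, 2, 3]}
  9. append(c, 2)  ⇒  FFFFFF........  {c→[1, 0, 2, 3, 4, 5]}

blocks(c) = [1, 0, 2, 3, 4, 5]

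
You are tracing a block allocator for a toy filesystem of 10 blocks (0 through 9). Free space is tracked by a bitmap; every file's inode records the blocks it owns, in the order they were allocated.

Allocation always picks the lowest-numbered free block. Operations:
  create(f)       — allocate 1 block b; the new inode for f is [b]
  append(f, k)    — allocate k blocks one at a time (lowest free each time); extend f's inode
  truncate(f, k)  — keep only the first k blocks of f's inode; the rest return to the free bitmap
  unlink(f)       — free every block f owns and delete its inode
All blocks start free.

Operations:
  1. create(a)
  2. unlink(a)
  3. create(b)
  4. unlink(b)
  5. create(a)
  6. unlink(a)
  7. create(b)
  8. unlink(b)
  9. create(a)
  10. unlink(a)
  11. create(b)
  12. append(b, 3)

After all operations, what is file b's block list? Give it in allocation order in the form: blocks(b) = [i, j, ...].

blocks(b) = [0, 1, 2, 3]

create(a): bitmap=F......... | a=[0]
unlink(a): bitmap=.......... | 
create(b): bitmap=F......... | b=[0]
unlink(b): bitmap=.......... | 
create(a): bitmap=F......... | a=[0]
unlink(a): bitmap=.......... | 
create(b): bitmap=F......... | b=[0]
unlink(b): bitmap=.......... | 
create(a): bitmap=F......... | a=[0]
unlink(a): bitmap=.......... | 
create(b): bitmap=F......... | b=[0]
append(b, 3): bitmap=FFFF...... | b=[0, 1, 2, 3]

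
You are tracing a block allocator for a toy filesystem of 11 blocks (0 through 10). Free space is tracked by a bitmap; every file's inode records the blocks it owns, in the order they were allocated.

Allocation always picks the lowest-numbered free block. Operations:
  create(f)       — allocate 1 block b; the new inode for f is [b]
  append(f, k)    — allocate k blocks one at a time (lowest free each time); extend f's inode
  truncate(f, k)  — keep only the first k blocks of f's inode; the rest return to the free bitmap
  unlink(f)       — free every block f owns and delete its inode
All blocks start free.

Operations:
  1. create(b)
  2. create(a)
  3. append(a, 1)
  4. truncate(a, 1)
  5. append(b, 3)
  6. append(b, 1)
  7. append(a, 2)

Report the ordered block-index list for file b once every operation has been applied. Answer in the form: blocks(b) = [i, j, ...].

blocks(b) = [0, 2, 3, 4, 5]

[1] create(b) — b=0 (map F..........)
[2] create(a) — a=1 b=0 (map FF.........)
[3] append(a, 1) — a=1,2 b=0 (map FFF........)
[4] truncate(a, 1) — a=1 b=0 (map FF.........)
[5] append(b, 3) — a=1 b=0,2,3,4 (map FFFFF......)
[6] append(b, 1) — a=1 b=0,2,3,4,5 (map FFFFFF.....)
[7] append(a, 2) — a=1,6,7 b=0,2,3,4,5 (map FFFFFFFF...)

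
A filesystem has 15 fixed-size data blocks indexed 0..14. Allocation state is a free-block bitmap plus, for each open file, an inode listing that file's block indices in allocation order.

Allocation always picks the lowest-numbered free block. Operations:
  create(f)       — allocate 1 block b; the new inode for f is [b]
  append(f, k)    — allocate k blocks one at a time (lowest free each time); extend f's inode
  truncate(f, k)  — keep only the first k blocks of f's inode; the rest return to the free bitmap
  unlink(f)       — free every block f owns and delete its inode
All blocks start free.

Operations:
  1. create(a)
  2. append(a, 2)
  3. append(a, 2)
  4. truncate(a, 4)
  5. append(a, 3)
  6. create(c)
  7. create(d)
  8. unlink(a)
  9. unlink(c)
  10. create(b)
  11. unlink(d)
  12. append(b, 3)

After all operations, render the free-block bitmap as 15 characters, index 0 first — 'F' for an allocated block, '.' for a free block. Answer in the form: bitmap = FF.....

[1] create(a) — a=0 (map F..............)
[2] append(a, 2) — a=0,1,2 (map FFF............)
[3] append(a, 2) — a=0,1,2,3,4 (map FFFFF..........)
[4] truncate(a, 4) — a=0,1,2,3 (map FFFF...........)
[5] append(a, 3) — a=0,1,2,3,4,5,6 (map FFFFFFF........)
[6] create(c) — a=0,1,2,3,4,5,6 c=7 (map FFFFFFFF.......)
[7] create(d) — a=0,1,2,3,4,5,6 c=7 d=8 (map FFFFFFFFF......)
[8] unlink(a) — c=7 d=8 (map .......FF......)
[9] unlink(c) — d=8 (map ........F......)
[10] create(b) — b=0 d=8 (map F.......F......)
[11] unlink(d) — b=0 (map F..............)
[12] append(b, 3) — b=0,1,2,3 (map FFFF...........)

bitmap = FFFF...........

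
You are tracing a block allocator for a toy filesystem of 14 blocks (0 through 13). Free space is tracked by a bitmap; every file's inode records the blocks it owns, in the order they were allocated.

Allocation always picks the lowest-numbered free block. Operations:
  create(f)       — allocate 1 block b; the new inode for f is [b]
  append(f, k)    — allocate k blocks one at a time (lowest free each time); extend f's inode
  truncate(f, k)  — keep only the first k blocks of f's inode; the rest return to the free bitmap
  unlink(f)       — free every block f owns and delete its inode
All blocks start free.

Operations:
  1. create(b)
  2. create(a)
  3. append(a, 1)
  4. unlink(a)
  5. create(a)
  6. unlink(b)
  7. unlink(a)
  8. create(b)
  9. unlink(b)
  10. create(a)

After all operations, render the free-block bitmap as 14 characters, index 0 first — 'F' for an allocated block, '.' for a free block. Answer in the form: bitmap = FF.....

bitmap = F.............

  1. create(b)  ⇒  F.............  {b→[0]}
  2. create(a)  ⇒  FF............  {a→[1]; b→[0]}
  3. append(a, 1)  ⇒  FFF...........  {a→[1, 2]; b→[0]}
  4. unlink(a)  ⇒  F.............  {b→[0]}
  5. create(a)  ⇒  FF............  {a→[1]; b→[0]}
  6. unlink(b)  ⇒  .F............  {a→[1]}
  7. unlink(a)  ⇒  ..............  {}
  8. create(b)  ⇒  F.............  {b→[0]}
  9. unlink(b)  ⇒  ..............  {}
  10. create(a)  ⇒  F.............  {a→[0]}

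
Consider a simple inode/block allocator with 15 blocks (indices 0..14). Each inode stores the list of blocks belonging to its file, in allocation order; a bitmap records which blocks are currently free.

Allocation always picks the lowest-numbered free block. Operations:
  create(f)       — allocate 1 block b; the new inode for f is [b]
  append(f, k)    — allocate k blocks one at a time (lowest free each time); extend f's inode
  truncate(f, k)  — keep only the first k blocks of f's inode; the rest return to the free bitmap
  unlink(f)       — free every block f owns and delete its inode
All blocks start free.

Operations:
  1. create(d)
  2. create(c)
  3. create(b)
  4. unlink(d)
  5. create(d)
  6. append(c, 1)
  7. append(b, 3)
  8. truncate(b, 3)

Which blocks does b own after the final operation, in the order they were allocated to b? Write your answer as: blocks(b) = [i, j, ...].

[1] create(d) — d=0 (map F..............)
[2] create(c) — c=1 d=0 (map FF.............)
[3] create(b) — b=2 c=1 d=0 (map FFF............)
[4] unlink(d) — b=2 c=1 (map .FF............)
[5] create(d) — b=2 c=1 d=0 (map FFF............)
[6] append(c, 1) — b=2 c=1,3 d=0 (map FFFF...........)
[7] append(b, 3) — b=2,4,5,6 c=1,3 d=0 (map FFFFFFF........)
[8] truncate(b, 3) — b=2,4,5 c=1,3 d=0 (map FFFFFF.........)

blocks(b) = [2, 4, 5]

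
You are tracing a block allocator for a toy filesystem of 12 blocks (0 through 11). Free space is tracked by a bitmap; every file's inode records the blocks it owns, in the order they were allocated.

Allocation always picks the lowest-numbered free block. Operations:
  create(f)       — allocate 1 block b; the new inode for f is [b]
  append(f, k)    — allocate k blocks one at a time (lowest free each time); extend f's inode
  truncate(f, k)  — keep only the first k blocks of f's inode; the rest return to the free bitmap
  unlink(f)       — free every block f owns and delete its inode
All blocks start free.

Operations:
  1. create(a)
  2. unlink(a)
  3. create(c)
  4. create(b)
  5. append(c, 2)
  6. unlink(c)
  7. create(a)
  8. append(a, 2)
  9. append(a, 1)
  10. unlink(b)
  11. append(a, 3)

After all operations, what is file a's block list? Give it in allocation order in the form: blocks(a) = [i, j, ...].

blocks(a) = [0, 2, 3, 4, 1, 5, 6]

after create(a) → a:[0]  free=[F...........]
after unlink(a) →   free=[............]
after create(c) → c:[0]  free=[F...........]
after create(b) → b:[1], c:[0]  free=[FF..........]
after append(c, 2) → b:[1], c:[0, 2, 3]  free=[FFFF........]
after unlink(c) → b:[1]  free=[.F..........]
after create(a) → a:[0], b:[1]  free=[FF..........]
after append(a, 2) → a:[0, 2, 3], b:[1]  free=[FFFF........]
after append(a, 1) → a:[0, 2, 3, 4], b:[1]  free=[FFFFF.......]
after unlink(b) → a:[0, 2, 3, 4]  free=[F.FFF.......]
after append(a, 3) → a:[0, 2, 3, 4, 1, 5, 6]  free=[FFFFFFF.....]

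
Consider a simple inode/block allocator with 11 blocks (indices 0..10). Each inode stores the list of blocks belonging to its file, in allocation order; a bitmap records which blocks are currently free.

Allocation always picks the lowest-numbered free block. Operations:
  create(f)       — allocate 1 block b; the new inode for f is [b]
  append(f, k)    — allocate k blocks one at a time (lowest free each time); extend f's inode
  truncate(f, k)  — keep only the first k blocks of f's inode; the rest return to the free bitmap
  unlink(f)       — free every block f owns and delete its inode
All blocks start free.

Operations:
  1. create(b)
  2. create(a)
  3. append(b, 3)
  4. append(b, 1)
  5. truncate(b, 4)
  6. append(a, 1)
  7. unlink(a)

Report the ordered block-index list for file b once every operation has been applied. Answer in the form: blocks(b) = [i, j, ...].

blocks(b) = [0, 2, 3, 4]

[1] create(b) — b=0 (map F..........)
[2] create(a) — a=1 b=0 (map FF.........)
[3] append(b, 3) — a=1 b=0,2,3,4 (map FFFFF......)
[4] append(b, 1) — a=1 b=0,2,3,4,5 (map FFFFFF.....)
[5] truncate(b, 4) — a=1 b=0,2,3,4 (map FFFFF......)
[6] append(a, 1) — a=1,5 b=0,2,3,4 (map FFFFFF.....)
[7] unlink(a) — b=0,2,3,4 (map F.FFF......)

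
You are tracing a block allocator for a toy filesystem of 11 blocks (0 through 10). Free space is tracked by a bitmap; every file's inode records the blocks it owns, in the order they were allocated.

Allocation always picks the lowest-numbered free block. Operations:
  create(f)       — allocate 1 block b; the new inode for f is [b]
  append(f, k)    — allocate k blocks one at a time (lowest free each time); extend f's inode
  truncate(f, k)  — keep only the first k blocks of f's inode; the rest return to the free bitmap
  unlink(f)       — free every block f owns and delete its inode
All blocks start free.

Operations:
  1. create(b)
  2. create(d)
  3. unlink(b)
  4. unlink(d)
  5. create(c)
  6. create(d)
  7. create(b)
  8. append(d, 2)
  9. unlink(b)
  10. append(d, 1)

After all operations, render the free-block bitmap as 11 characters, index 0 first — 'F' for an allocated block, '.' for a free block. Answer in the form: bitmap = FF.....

bitmap = FFFFF......

after create(b) → b:[0]  free=[F..........]
after create(d) → b:[0], d:[1]  free=[FF.........]
after unlink(b) → d:[1]  free=[.F.........]
after unlink(d) →   free=[...........]
after create(c) → c:[0]  free=[F..........]
after create(d) → c:[0], d:[1]  free=[FF.........]
after create(b) → b:[2], c:[0], d:[1]  free=[FFF........]
after append(d, 2) → b:[2], c:[0], d:[1, 3, 4]  free=[FFFFF......]
after unlink(b) → c:[0], d:[1, 3, 4]  free=[FF.FF......]
after append(d, 1) → c:[0], d:[1, 3, 4, 2]  free=[FFFFF......]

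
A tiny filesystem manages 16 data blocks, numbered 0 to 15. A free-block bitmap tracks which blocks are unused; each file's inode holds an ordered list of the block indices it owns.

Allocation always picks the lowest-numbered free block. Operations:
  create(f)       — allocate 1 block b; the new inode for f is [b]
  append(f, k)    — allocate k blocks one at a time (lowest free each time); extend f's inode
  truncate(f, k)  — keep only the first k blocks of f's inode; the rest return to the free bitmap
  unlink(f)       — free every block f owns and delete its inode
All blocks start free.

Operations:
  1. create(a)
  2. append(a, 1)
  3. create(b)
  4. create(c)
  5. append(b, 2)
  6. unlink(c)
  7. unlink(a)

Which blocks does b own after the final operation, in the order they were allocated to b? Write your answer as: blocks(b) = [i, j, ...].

create(a): bitmap=F............... | a=[0]
append(a, 1): bitmap=FF.............. | a=[0, 1]
create(b): bitmap=FFF............. | a=[0, 1] b=[2]
create(c): bitmap=FFFF............ | a=[0, 1] b=[2] c=[3]
append(b, 2): bitmap=FFFFFF.......... | a=[0, 1] b=[2, 4, 5] c=[3]
unlink(c): bitmap=FFF.FF.......... | a=[0, 1] b=[2, 4, 5]
unlink(a): bitmap=..F.FF.......... | b=[2, 4, 5]

blocks(b) = [2, 4, 5]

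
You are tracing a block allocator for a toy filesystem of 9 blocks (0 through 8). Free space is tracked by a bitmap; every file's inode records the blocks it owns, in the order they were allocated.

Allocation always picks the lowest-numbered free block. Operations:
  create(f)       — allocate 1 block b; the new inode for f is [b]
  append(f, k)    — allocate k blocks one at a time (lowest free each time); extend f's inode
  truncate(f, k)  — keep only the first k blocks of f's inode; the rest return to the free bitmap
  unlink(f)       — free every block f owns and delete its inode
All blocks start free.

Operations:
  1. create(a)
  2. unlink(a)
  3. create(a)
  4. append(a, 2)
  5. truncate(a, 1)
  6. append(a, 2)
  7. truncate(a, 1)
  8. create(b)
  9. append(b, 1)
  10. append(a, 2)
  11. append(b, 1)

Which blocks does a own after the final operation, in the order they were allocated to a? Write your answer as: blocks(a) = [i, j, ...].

after create(a) → a:[0]  free=[F........]
after unlink(a) →   free=[.........]
after create(a) → a:[0]  free=[F........]
after append(a, 2) → a:[0, 1, 2]  free=[FFF......]
after truncate(a, 1) → a:[0]  free=[F........]
after append(a, 2) → a:[0, 1, 2]  free=[FFF......]
after truncate(a, 1) → a:[0]  free=[F........]
after create(b) → a:[0], b:[1]  free=[FF.......]
after append(b, 1) → a:[0], b:[1, 2]  free=[FFF......]
after append(a, 2) → a:[0, 3, 4], b:[1, 2]  free=[FFFFF....]
after append(b, 1) → a:[0, 3, 4], b:[1, 2, 5]  free=[FFFFFF...]

blocks(a) = [0, 3, 4]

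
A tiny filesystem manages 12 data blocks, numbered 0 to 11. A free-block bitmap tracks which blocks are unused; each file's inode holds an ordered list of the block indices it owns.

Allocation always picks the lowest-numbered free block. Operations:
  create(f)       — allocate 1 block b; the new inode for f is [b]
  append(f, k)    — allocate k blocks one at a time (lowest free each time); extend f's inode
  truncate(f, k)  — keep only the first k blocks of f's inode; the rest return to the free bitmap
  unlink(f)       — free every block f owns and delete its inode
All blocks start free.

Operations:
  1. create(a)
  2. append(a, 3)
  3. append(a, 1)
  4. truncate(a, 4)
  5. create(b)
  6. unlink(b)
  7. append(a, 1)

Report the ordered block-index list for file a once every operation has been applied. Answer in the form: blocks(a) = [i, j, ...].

blocks(a) = [0, 1, 2, 3, 4]

after create(a) → a:[0]  free=[F...........]
after append(a, 3) → a:[0, 1, 2, 3]  free=[FFFF........]
after append(a, 1) → a:[0, 1, 2, 3, 4]  free=[FFFFF.......]
after truncate(a, 4) → a:[0, 1, 2, 3]  free=[FFFF........]
after create(b) → a:[0, 1, 2, 3], b:[4]  free=[FFFFF.......]
after unlink(b) → a:[0, 1, 2, 3]  free=[FFFF........]
after append(a, 1) → a:[0, 1, 2, 3, 4]  free=[FFFFF.......]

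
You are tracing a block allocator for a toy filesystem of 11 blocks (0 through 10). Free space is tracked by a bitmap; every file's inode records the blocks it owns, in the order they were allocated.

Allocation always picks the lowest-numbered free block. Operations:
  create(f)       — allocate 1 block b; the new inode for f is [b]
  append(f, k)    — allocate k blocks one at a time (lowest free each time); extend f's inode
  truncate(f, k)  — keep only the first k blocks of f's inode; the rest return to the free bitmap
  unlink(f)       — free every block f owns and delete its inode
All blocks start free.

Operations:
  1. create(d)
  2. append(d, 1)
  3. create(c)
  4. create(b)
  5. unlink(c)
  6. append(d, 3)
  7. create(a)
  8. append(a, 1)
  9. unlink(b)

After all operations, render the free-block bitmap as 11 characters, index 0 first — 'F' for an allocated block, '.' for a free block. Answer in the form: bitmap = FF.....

bitmap = FFF.FFFF...

after create(d) → d:[0]  free=[F..........]
after append(d, 1) → d:[0, 1]  free=[FF.........]
after create(c) → c:[2], d:[0, 1]  free=[FFF........]
after create(b) → b:[3], c:[2], d:[0, 1]  free=[FFFF.......]
after unlink(c) → b:[3], d:[0, 1]  free=[FF.F.......]
after append(d, 3) → b:[3], d:[0, 1, 2, 4, 5]  free=[FFFFFF.....]
after create(a) → a:[6], b:[3], d:[0, 1, 2, 4, 5]  free=[FFFFFFF....]
after append(a, 1) → a:[6, 7], b:[3], d:[0, 1, 2, 4, 5]  free=[FFFFFFFF...]
after unlink(b) → a:[6, 7], d:[0, 1, 2, 4, 5]  free=[FFF.FFFF...]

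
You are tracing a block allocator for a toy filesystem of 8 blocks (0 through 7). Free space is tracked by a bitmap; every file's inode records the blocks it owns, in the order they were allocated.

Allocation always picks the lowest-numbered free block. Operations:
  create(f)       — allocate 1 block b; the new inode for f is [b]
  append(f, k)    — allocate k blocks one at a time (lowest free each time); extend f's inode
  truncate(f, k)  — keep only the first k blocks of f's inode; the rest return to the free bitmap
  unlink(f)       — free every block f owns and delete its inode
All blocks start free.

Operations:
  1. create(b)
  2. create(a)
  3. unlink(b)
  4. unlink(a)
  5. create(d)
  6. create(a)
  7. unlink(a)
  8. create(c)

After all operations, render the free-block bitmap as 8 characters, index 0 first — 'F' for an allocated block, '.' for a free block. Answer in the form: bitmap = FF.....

bitmap = FF......

after create(b) → b:[0]  free=[F.......]
after create(a) → a:[1], b:[0]  free=[FF......]
after unlink(b) → a:[1]  free=[.F......]
after unlink(a) →   free=[........]
after create(d) → d:[0]  free=[F.......]
after create(a) → a:[1], d:[0]  free=[FF......]
after unlink(a) → d:[0]  free=[F.......]
after create(c) → c:[1], d:[0]  free=[FF......]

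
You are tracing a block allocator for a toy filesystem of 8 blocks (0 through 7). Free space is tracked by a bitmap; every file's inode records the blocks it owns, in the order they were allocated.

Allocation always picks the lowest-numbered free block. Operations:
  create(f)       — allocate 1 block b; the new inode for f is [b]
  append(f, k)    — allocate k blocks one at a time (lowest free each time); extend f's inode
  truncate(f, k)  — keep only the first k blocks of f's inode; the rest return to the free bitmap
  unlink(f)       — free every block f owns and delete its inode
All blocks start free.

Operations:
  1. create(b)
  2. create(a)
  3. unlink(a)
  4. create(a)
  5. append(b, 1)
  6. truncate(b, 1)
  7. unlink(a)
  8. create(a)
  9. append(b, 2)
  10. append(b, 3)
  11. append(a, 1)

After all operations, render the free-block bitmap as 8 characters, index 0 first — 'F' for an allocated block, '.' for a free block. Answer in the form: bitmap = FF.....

create(b): bitmap=F....... | b=[0]
create(a): bitmap=FF...... | a=[1] b=[0]
unlink(a): bitmap=F....... | b=[0]
create(a): bitmap=FF...... | a=[1] b=[0]
append(b, 1): bitmap=FFF..... | a=[1] b=[0, 2]
truncate(b, 1): bitmap=FF...... | a=[1] b=[0]
unlink(a): bitmap=F....... | b=[0]
create(a): bitmap=FF...... | a=[1] b=[0]
append(b, 2): bitmap=FFFF.... | a=[1] b=[0, 2, 3]
append(b, 3): bitmap=FFFFFFF. | a=[1] b=[0, 2, 3, 4, 5, 6]
append(a, 1): bitmap=FFFFFFFF | a=[1, 7] b=[0, 2, 3, 4, 5, 6]

bitmap = FFFFFFFF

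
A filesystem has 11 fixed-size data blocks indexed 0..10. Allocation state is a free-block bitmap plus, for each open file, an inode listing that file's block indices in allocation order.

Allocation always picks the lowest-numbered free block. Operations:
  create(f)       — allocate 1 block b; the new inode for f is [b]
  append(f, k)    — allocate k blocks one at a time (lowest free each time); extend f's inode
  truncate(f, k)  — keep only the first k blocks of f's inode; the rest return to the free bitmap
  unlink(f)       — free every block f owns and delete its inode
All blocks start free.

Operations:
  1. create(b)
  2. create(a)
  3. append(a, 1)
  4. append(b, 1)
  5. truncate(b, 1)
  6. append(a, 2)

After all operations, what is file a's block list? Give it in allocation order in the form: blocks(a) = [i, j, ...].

blocks(a) = [1, 2, 3, 4]

after create(b) → b:[0]  free=[F..........]
after create(a) → a:[1], b:[0]  free=[FF.........]
after append(a, 1) → a:[1, 2], b:[0]  free=[FFF........]
after append(b, 1) → a:[1, 2], b:[0, 3]  free=[FFFF.......]
after truncate(b, 1) → a:[1, 2], b:[0]  free=[FFF........]
after append(a, 2) → a:[1, 2, 3, 4], b:[0]  free=[FFFFF......]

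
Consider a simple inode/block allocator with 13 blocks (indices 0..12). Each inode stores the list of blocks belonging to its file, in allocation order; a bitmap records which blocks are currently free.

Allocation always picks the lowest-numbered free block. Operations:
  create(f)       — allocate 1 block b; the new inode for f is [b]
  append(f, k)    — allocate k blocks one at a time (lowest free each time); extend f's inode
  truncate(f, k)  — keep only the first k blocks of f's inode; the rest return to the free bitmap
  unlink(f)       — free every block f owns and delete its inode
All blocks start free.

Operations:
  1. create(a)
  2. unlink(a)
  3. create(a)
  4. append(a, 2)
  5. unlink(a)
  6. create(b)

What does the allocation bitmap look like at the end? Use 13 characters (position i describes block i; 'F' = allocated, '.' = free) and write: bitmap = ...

bitmap = F............

  1. create(a)  ⇒  F............  {a→[0]}
  2. unlink(a)  ⇒  .............  {}
  3. create(a)  ⇒  F............  {a→[0]}
  4. append(a, 2)  ⇒  FFF..........  {a→[0, 1, 2]}
  5. unlink(a)  ⇒  .............  {}
  6. create(b)  ⇒  F............  {b→[0]}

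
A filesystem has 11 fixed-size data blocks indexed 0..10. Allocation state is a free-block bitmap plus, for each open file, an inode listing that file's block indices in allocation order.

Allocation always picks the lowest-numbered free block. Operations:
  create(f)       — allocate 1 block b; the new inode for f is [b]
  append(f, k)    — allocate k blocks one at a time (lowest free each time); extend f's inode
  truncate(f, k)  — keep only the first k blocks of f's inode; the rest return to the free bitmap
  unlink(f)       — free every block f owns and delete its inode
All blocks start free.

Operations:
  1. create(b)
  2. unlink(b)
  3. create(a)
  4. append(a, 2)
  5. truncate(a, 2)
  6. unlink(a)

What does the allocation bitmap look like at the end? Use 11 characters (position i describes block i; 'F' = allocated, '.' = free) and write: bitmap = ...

bitmap = ...........

[1] create(b) — b=0 (map F..........)
[2] unlink(b) —  (map ...........)
[3] create(a) — a=0 (map F..........)
[4] append(a, 2) — a=0,1,2 (map FFF........)
[5] truncate(a, 2) — a=0,1 (map FF.........)
[6] unlink(a) —  (map ...........)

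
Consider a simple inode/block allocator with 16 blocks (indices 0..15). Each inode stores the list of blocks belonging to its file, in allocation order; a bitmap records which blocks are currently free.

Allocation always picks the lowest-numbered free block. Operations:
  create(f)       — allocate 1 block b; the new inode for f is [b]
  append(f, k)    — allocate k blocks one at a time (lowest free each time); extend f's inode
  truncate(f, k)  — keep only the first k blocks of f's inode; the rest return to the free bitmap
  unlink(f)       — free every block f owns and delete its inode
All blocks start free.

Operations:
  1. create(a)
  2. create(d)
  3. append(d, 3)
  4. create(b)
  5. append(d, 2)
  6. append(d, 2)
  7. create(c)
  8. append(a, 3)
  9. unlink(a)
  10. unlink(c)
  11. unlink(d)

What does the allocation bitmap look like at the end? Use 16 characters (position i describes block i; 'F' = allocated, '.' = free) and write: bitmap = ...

  1. create(a)  ⇒  F...............  {a→[0]}
  2. create(d)  ⇒  FF..............  {a→[0]; d→[1]}
  3. append(d, 3)  ⇒  FFFFF...........  {a→[0]; d→[1, 2, 3, 4]}
  4. create(b)  ⇒  FFFFFF..........  {a→[0]; b→[5]; d→[1, 2, 3, 4]}
  5. append(d, 2)  ⇒  FFFFFFFF........  {a→[0]; b→[5]; d→[1, 2, 3, 4, 6, 7]}
  6. append(d, 2)  ⇒  FFFFFFFFFF......  {a→[0]; b→[5]; d→[1, 2, 3, 4, 6, 7, 8, 9]}
  7. create(c)  ⇒  FFFFFFFFFFF.....  {a→[0]; b→[5]; c→[10]; d→[1, 2, 3, 4, 6, 7, 8, 9]}
  8. append(a, 3)  ⇒  FFFFFFFFFFFFFF..  {a→[0, 11, 12, 13]; b→[5]; c→[10]; d→[1, 2, 3, 4, 6, 7, 8, 9]}
  9. unlink(a)  ⇒  .FFFFFFFFFF.....  {b→[5]; c→[10]; d→[1, 2, 3, 4, 6, 7, 8, 9]}
  10. unlink(c)  ⇒  .FFFFFFFFF......  {b→[5]; d→[1, 2, 3, 4, 6, 7, 8, 9]}
  11. unlink(d)  ⇒  .....F..........  {b→[5]}

bitmap = .....F..........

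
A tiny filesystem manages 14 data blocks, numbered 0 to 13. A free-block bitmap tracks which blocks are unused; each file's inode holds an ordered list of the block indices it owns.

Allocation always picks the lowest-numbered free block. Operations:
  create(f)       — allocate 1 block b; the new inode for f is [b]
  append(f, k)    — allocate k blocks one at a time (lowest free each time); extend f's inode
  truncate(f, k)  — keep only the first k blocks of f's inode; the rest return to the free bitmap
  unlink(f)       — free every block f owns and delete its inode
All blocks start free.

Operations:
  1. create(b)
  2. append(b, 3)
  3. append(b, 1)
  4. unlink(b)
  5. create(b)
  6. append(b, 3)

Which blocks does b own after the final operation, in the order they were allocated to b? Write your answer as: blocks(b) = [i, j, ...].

blocks(b) = [0, 1, 2, 3]

create(b): bitmap=F............. | b=[0]
append(b, 3): bitmap=FFFF.......... | b=[0, 1, 2, 3]
append(b, 1): bitmap=FFFFF......... | b=[0, 1, 2, 3, 4]
unlink(b): bitmap=.............. | 
create(b): bitmap=F............. | b=[0]
append(b, 3): bitmap=FFFF.......... | b=[0, 1, 2, 3]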